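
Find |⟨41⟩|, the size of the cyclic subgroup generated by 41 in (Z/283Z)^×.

141

Since 41 ∈ (Z/283Z)^×, its order divides φ(283) = 283 − 1 = 282 = 2 · 3 · 47.
Divisors of 282: 1, 2, 3, 6, 47, 94, 141, 282.
Evaluate successive powers at the divisors of 282:
41^1 ≡ 41
41^2 ≡ 266
41^3 ≡ 152
41^6 ≡ 181
41^47 ≡ 44
41^94 ≡ 238
41^141 ≡ 1
The smallest such exponent is 141, so the order of 41 is 141.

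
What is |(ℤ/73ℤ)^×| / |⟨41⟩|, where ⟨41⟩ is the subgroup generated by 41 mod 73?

4

By Lagrange's theorem, ord_73(41) divides φ(73) = 73 − 1 = 72 = 2^3 · 3^2.
Divisors of 72: 1, 2, 3, 4, 6, 8, 9, 12, 18, 24, 36, 72.
Test each divisor d:
41^1 ≡ 41 (mod 73)
41^2 ≡ 2 (mod 73)
41^3 ≡ 9 (mod 73)
41^4 ≡ 4 (mod 73)
41^6 ≡ 8 (mod 73)
41^8 ≡ 16 (mod 73)
41^9 ≡ 72 (mod 73)
41^12 ≡ 64 (mod 73)
41^18 ≡ 1 (mod 73) ✓
Thus |⟨41⟩| = ord(41) = 18.
[(Z/73Z)^× : ⟨41⟩] = 72/18 = 4.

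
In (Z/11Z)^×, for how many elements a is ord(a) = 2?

1

φ(11) = 11 − 1 = 10 = 2 · 5.
In a cyclic group of order 10, there are φ(d) elements of order d for each divisor d of 10, and zero for non-divisors.
2 | 10, and φ(2) = 2 − 1 = 1.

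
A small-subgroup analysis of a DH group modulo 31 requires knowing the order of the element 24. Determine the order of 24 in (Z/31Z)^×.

30

By Lagrange's theorem, ord_31(24) divides φ(31) = 31 − 1 = 30 = 2 · 3 · 5.
Divisors of 30: 1, 2, 3, 5, 6, 10, 15, 30.
Check 24^d mod 31 for each divisor in increasing order:
24^1 ≡ 24 (mod 31)
24^2 ≡ 18 (mod 31)
24^3 ≡ 29 (mod 31)
24^5 ≡ 26 (mod 31)
24^6 ≡ 4 (mod 31)
24^10 ≡ 25 (mod 31)
24^15 ≡ 30 (mod 31)
24^30 ≡ 1 (mod 31) ✓
Therefore the multiplicative order of 24 modulo 31 is 30.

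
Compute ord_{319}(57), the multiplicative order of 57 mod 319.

ord(57) | φ(319) = φ(11·29) = (11−1)·(29−1) = 10·28 = 280 = 2^3 · 5 · 7.
Divisors of 280: 1, 2, 4, 5, 7, 8, 10, 14, 20, 28, 35, 40, 56, 70, 140, 280.
Check 57^d mod 319 for each divisor in increasing order:
57^1 ≡ 57 (mod 319)
57^2 ≡ 59 (mod 319)
57^4 ≡ 291 (mod 319)
57^5 ≡ 318 (mod 319)
57^7 ≡ 260 (mod 319)
57^8 ≡ 146 (mod 319)
57^10 ≡ 1 (mod 319) ✓
Therefore the multiplicative order of 57 modulo 319 is 10.

10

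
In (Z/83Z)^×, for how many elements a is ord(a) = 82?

40

φ(83) = 83 − 1 = 82 = 2 · 41.
(Z/83Z)^× is cyclic (|G| = 82); a cyclic group of order m has exactly φ(d) elements of each order d | m, and none otherwise.
82 = 2 · 41 divides 82, and φ(82) = 40.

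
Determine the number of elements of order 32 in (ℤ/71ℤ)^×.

0

φ(71) = 71 − 1 = 70 = 2 · 5 · 7.
In a cyclic group of order 70, there are φ(d) elements of order d for each divisor d of 70, and zero for non-divisors.
Here 70 is not a multiple of 32, so there are no elements of order 32.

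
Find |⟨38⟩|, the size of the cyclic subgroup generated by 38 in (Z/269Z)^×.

67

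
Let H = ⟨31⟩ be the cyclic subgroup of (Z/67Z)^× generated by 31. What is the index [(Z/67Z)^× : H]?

Since 31 ∈ (Z/67Z)^×, its order divides φ(67) = 67 − 1 = 66 = 2 · 3 · 11.
Divisors of 66: 1, 2, 3, 6, 11, 22, 33, 66.
Check 31^d mod 67 for each divisor in increasing order:
31^1 ≡ 31
31^2 ≡ 23
31^3 ≡ 43
31^6 ≡ 40
31^11 ≡ 30
31^22 ≡ 29
31^33 ≡ 66
31^66 ≡ 1
So ord_67(31) = 66, hence |⟨31⟩| = 66.
The index is φ(67) / ord(31) = 66 / 66 = 1.

1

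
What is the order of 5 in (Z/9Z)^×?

The order of 5 must divide φ(9) = φ(3^2) = 3·(3−1) = 6 = 2 · 3.
Divisors of 6: 1, 2, 3, 6.
Evaluate successive powers at the divisors of 6:
5^1 ≡ 5 (mod 9)
5^2 ≡ 7 (mod 9)
5^3 ≡ 8 (mod 9)
5^6 ≡ 1 (mod 9) ✓
The smallest such exponent is 6, so the order of 5 is 6.

6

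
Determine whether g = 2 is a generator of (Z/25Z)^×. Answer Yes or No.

Yes

φ(25) = φ(5^2) = 5·(5−1) = 20 = 2^2 · 5.
2 is a primitive root mod 25 iff 2^(φ(25)/q) ≢ 1 for every prime q | φ(25), i.e. q ∈ {2, 5}.
2^10 ≡ 24 (mod 25)  [q = 2: ≢ 1 ✓]
2^4 ≡ 16 (mod 25)  [q = 5: ≢ 1 ✓]
None equal 1, so ord_25(2) = 20: 2 is a primitive root.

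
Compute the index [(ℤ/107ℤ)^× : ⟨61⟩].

The order of 61 must divide φ(107) = 107 − 1 = 106 = 2 · 53.
Divisors of 106: 1, 2, 53, 106.
Compute 61^d (mod 107) for the divisors d until we hit 1:
61^1 ≡ 61 (mod 107)
61^2 ≡ 83 (mod 107)
61^53 ≡ 1 (mod 107) ✓
So ord_107(61) = 53, hence |⟨61⟩| = 53.
The index is φ(107) / ord(61) = 106 / 53 = 2.

2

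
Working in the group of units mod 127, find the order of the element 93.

By Lagrange's theorem, ord_127(93) divides φ(127) = 127 − 1 = 126 = 2 · 3^2 · 7.
Divisors of 126: 1, 2, 3, 6, 7, 9, 14, 18, 21, 42, 63, 126.
Check 93^d mod 127 for each divisor in increasing order:
93^1 ≡ 93
93^2 ≡ 13
93^3 ≡ 66
93^6 ≡ 38
93^7 ≡ 105
93^9 ≡ 95
93^14 ≡ 103
93^18 ≡ 8
93^21 ≡ 20
93^42 ≡ 19
93^63 ≡ 126
93^126 ≡ 1
So ord_127(93) = 126.

126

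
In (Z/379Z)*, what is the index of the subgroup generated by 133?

9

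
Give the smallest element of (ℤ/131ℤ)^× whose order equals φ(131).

2

φ(131) = 131 − 1 = 130 = 2 · 5 · 13.
g is a primitive root iff g^(130/q) ≢ 1 (mod 131) for each prime q ∈ {2, 5, 13}.
g = 2: 2^65 ≡ 130; 2^26 ≡ 53; 2^10 ≡ 107 — none is 1, so 2 is a primitive root.
Hence the least primitive root of 131 is 2.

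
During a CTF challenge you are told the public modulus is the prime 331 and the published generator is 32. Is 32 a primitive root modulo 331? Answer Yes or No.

No

φ(331) = 331 − 1 = 330 = 2 · 3 · 5 · 11.
32 is a primitive root mod 331 iff 32^(φ(331)/q) ≢ 1 for every prime q | φ(331), i.e. q ∈ {2, 3, 5, 11}.
32^165 ≡ 330 (mod 331)  [q = 2: ≢ 1 ✓]
32^110 ≡ 31 (mod 331)  [q = 3: ≢ 1 ✓]
32^66 ≡ 1 (mod 331)  [q = 5: ≡ 1 ✗]
32^30 ≡ 1 (mod 331)  [q = 11: ≡ 1 ✗]
Since 32^66 ≡ 1, the order of 32 divides 66 < 330, so 32 is not a primitive root.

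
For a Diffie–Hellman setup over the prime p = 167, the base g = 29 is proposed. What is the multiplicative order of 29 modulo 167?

83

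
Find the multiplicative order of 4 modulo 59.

29

By Lagrange's theorem, ord_59(4) divides φ(59) = 59 − 1 = 58 = 2 · 29.
Divisors of 58: 1, 2, 29, 58.
Test each divisor d:
4^1 ≡ 4
4^2 ≡ 16
4^29 ≡ 1
Hence ord(4) = 29.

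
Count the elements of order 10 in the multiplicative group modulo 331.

4

φ(331) = 331 − 1 = 330 = 2 · 3 · 5 · 11.
In a cyclic group of order 330, there are φ(d) elements of order d for each divisor d of 330, and zero for non-divisors.
10 = 2 · 5 divides 330, and φ(10) = 4.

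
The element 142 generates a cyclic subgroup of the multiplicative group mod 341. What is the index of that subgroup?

By Lagrange's theorem, ord_341(142) divides φ(341) = φ(11·31) = (11−1)·(31−1) = 10·30 = 300 = 2^2 · 3 · 5^2.
Divisors of 300: 1, 2, 3, 4, 5, 6, 10, 12, 15, 20, 25, 30, 50, 60, 75, 100, 150, 300.
Compute 142^d (mod 341) for the divisors d until we hit 1:
142^1 ≡ 142 (mod 341)
142^2 ≡ 45 (mod 341)
142^3 ≡ 252 (mod 341)
142^4 ≡ 320 (mod 341)
142^5 ≡ 87 (mod 341)
142^6 ≡ 78 (mod 341)
142^10 ≡ 67 (mod 341)
142^12 ≡ 287 (mod 341)
142^15 ≡ 32 (mod 341)
142^20 ≡ 56 (mod 341)
142^25 ≡ 98 (mod 341)
142^30 ≡ 1 (mod 341) ✓
So ord_341(142) = 30, hence |⟨142⟩| = 30.
[(Z/341Z)^× : ⟨142⟩] = 300/30 = 10.

10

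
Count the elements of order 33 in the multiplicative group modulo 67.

φ(67) = 67 − 1 = 66 = 2 · 3 · 11.
(Z/67Z)^× is cyclic (|G| = 66); a cyclic group of order m has exactly φ(d) elements of each order d | m, and none otherwise.
33 = 3 · 11 divides 66, and φ(33) = 20.

20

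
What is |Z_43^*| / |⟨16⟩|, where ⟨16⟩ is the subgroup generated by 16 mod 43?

Since 16 ∈ (Z/43Z)^×, its order divides φ(43) = 43 − 1 = 42 = 2 · 3 · 7.
Divisors of 42: 1, 2, 3, 6, 7, 14, 21, 42.
Compute 16^d (mod 43) for the divisors d until we hit 1:
16^1 ≡ 16
16^2 ≡ 41
16^3 ≡ 11
16^6 ≡ 35
16^7 ≡ 1
The order of 16 is 7, so the subgroup it generates has 7 elements.
The index is φ(43) / ord(16) = 42 / 7 = 6.

6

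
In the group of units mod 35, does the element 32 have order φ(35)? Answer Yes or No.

35 = 5 · 7 is a product of two distinct odd primes, so (Z/35Z)^× ≅ (Z/5Z)^× × (Z/7Z)^× is not cyclic.
No primitive root modulo 35 exists; in particular 32 is not one.

No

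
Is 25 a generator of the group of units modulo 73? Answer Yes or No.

No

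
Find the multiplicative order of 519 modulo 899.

The order of 519 must divide φ(899) = φ(29·31) = (29−1)·(31−1) = 28·30 = 840 = 2^3 · 3 · 5 · 7.
Divisors of 840: 1, 2, 3, 4, 5, 6, 7, 8, 10, 12, 14, 15, 20, 21, 24, 28, 30, 35, 40, 42, 56, 60, 70, 84, 105, 120, 140, 168, 210, 280, 420, 840.
Evaluate successive powers at the divisors of 840:
519^1 ≡ 519 (mod 899)
519^2 ≡ 560 (mod 899)
519^3 ≡ 263 (mod 899)
519^4 ≡ 748 (mod 899)
519^5 ≡ 743 (mod 899)
519^6 ≡ 845 (mod 899)
519^7 ≡ 742 (mod 899)
519^8 ≡ 326 (mod 899)
519^10 ≡ 63 (mod 899)
519^12 ≡ 219 (mod 899)
519^14 ≡ 376 (mod 899)
519^15 ≡ 61 (mod 899)
519^20 ≡ 373 (mod 899)
519^21 ≡ 302 (mod 899)
519^24 ≡ 314 (mod 899)
519^28 ≡ 233 (mod 899)
519^30 ≡ 125 (mod 899)
519^35 ≡ 278 (mod 899)
519^40 ≡ 683 (mod 899)
519^42 ≡ 405 (mod 899)
519^56 ≡ 349 (mod 899)
519^60 ≡ 342 (mod 899)
519^70 ≡ 869 (mod 899)
519^84 ≡ 407 (mod 899)
519^105 ≡ 650 (mod 899)
519^120 ≡ 94 (mod 899)
519^140 ≡ 1 (mod 899) ✓
Hence ord(519) = 140.

140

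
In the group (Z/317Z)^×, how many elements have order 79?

78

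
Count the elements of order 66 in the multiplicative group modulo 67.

20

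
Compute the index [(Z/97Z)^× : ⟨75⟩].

By Lagrange's theorem, ord_97(75) divides φ(97) = 97 − 1 = 96 = 2^5 · 3.
Divisors of 96: 1, 2, 3, 4, 6, 8, 12, 16, 24, 32, 48, 96.
Evaluate successive powers at the divisors of 96:
75^1 ≡ 75
75^2 ≡ 96
75^3 ≡ 22
75^4 ≡ 1
So ord_97(75) = 4, hence |⟨75⟩| = 4.
Index = |(Z/97Z)^×| / |⟨75⟩| = 96 / 4 = 24.

24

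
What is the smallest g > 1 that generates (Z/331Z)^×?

φ(331) = 331 − 1 = 330 = 2 · 3 · 5 · 11.
g is a primitive root iff g^(330/q) ≢ 1 (mod 331) for each prime q ∈ {2, 3, 5, 11}.
g = 2: 2^165 ≡ 330; 2^110 ≡ 299; 2^66 ≡ 64; 2^30 ≡ 1 — hits 1, so not a primitive root.
g = 3: 3^165 ≡ 330; 3^110 ≡ 299; 3^66 ≡ 64; 3^30 ≡ 270 — none is 1, so 3 is a primitive root.
So 3 is the smallest generator of (Z/331Z)^×.

3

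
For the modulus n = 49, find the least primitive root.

φ(49) = φ(7^2) = 7·(7−1) = 42 = 2 · 3 · 7.
g is a primitive root iff g^(42/q) ≢ 1 (mod 49) for each prime q ∈ {2, 3, 7}.
g = 2: 2^21 ≡ 1 — hits 1, so not a primitive root.
g = 3: 3^21 ≡ 48; 3^14 ≡ 30; 3^6 ≡ 43 — none is 1, so 3 is a primitive root.
So 3 is the smallest generator of (Z/49Z)^×.

3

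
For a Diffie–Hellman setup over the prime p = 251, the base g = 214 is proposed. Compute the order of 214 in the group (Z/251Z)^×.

125

By Lagrange's theorem, ord_251(214) divides φ(251) = 251 − 1 = 250 = 2 · 5^3.
Divisors of 250: 1, 2, 5, 10, 25, 50, 125, 250.
Check 214^d mod 251 for each divisor in increasing order:
214^1 ≡ 214 (mod 251)
214^2 ≡ 114 (mod 251)
214^5 ≡ 64 (mod 251)
214^10 ≡ 80 (mod 251)
214^25 ≡ 219 (mod 251)
214^50 ≡ 20 (mod 251)
214^125 ≡ 1 (mod 251) ✓
Therefore the multiplicative order of 214 modulo 251 is 125.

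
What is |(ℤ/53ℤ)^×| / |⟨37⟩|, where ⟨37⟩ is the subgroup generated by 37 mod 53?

By Lagrange's theorem, ord_53(37) divides φ(53) = 53 − 1 = 52 = 2^2 · 13.
Divisors of 52: 1, 2, 4, 13, 26, 52.
Compute 37^d (mod 53) for the divisors d until we hit 1:
37^1 ≡ 37 (mod 53)
37^2 ≡ 44 (mod 53)
37^4 ≡ 28 (mod 53)
37^13 ≡ 52 (mod 53)
37^26 ≡ 1 (mod 53) ✓
So ord_53(37) = 26, hence |⟨37⟩| = 26.
[(Z/53Z)^× : ⟨37⟩] = 52/26 = 2.

2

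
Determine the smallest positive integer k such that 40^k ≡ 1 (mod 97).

96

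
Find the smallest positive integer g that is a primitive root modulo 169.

φ(169) = φ(13^2) = 13·(13−1) = 156 = 2^2 · 3 · 13.
Test candidates g = 2, 3, … against the prime factors q ∈ {2, 3, 13} of φ(169): g is a generator iff g^(156/q) ≢ 1 for every such q.
g = 2: 2^78 ≡ 168; 2^52 ≡ 146; 2^12 ≡ 40 — none is 1, so 2 is a primitive root.
Hence the least primitive root of 169 is 2.

2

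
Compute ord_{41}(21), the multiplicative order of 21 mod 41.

ord(21) | φ(41) = 41 − 1 = 40 = 2^3 · 5.
Divisors of 40: 1, 2, 4, 5, 8, 10, 20, 40.
Compute 21^d (mod 41) for the divisors d until we hit 1:
21^1 ≡ 21 (mod 41)
21^2 ≡ 31 (mod 41)
21^4 ≡ 18 (mod 41)
21^5 ≡ 9 (mod 41)
21^8 ≡ 37 (mod 41)
21^10 ≡ 40 (mod 41)
21^20 ≡ 1 (mod 41) ✓
Hence ord(21) = 20.

20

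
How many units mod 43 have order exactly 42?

12

φ(43) = 43 − 1 = 42 = 2 · 3 · 7.
(Z/43Z)^× is cyclic (|G| = 42); a cyclic group of order m has exactly φ(d) elements of each order d | m, and none otherwise.
42 = 2 · 3 · 7 divides 42, and φ(42) = 12.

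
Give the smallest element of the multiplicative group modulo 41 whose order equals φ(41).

φ(41) = 41 − 1 = 40 = 2^3 · 5.
Test candidates g = 2, 3, … against the prime factors q ∈ {2, 5} of φ(41): g is a generator iff g^(40/q) ≢ 1 for every such q.
g = 2: 2^20 ≡ 1 — hits 1, so not a primitive root.
g = 3: 3^20 ≡ 40; 3^8 ≡ 1 — hits 1, so not a primitive root.
g = 4: 4^20 ≡ 1 — hits 1, so not a primitive root.
g = 5: 5^20 ≡ 1 — hits 1, so not a primitive root.
g = 6: 6^20 ≡ 40; 6^8 ≡ 10 — none is 1, so 6 is a primitive root.
So 6 is the smallest generator of (Z/41Z)^×.

6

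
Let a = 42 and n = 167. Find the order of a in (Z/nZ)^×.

83

Since 42 ∈ (Z/167Z)^×, its order divides φ(167) = 167 − 1 = 166 = 2 · 83.
Divisors of 166: 1, 2, 83, 166.
Check 42^d mod 167 for each divisor in increasing order:
42^1 ≡ 42
42^2 ≡ 94
42^83 ≡ 1
Hence ord(42) = 83.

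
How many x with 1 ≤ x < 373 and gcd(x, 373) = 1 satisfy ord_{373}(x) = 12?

4

φ(373) = 373 − 1 = 372 = 2^2 · 3 · 31.
In a cyclic group of order 372, there are φ(d) elements of order d for each divisor d of 372, and zero for non-divisors.
12 = 2^2 · 3 divides 372, and φ(12) = 4.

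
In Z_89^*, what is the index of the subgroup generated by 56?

1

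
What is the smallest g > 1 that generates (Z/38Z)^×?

φ(38) = φ(2)·φ(19) = 1·18 = 18 = 2 · 3^2.
Test candidates g = 2, 3, … against the prime factors q ∈ {2, 3} of φ(38): g is a generator iff g^(18/q) ≢ 1 for every such q.
g = 2: gcd(2, 38) = 2 > 1, not a unit — skip.
g = 3: 3^9 ≡ 37; 3^6 ≡ 7 — none is 1, so 3 is a primitive root.
So 3 is the smallest generator of (Z/38Z)^×.

3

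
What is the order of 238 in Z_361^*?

The order of 238 must divide φ(361) = φ(19^2) = 19·(19−1) = 342 = 2 · 3^2 · 19.
Divisors of 342: 1, 2, 3, 6, 9, 18, 19, 38, 57, 114, 171, 342.
Check 238^d mod 361 for each divisor in increasing order:
238^1 ≡ 238 (mod 361)
238^2 ≡ 328 (mod 361)
238^3 ≡ 88 (mod 361)
238^6 ≡ 163 (mod 361)
238^9 ≡ 265 (mod 361)
238^18 ≡ 191 (mod 361)
238^19 ≡ 333 (mod 361)
238^38 ≡ 62 (mod 361)
238^57 ≡ 69 (mod 361)
238^114 ≡ 68 (mod 361)
238^171 ≡ 360 (mod 361)
238^342 ≡ 1 (mod 361) ✓
The smallest such exponent is 342, so the order of 238 is 342.

342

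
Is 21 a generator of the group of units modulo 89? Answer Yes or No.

No

φ(89) = 89 − 1 = 88 = 2^3 · 11.
An element g generates (Z/89Z)^× iff g^(88/q) ≢ 1 (mod 89) for each prime q ∈ {2, 11}.
21^44 ≡ 1 (mod 89)  [q = 2: ≡ 1 ✗]
21^8 ≡ 78 (mod 89)  [q = 11: ≢ 1 ✓]
21^44 ≡ 1 shows ord(21) | 44, strictly less than φ(89); not a primitive root.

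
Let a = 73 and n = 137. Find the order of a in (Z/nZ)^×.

17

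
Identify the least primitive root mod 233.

3

φ(233) = 233 − 1 = 232 = 2^3 · 29.
Test candidates g = 2, 3, … against the prime factors q ∈ {2, 29} of φ(233): g is a generator iff g^(232/q) ≢ 1 for every such q.
g = 2: 2^116 ≡ 1 — hits 1, so not a primitive root.
g = 3: 3^116 ≡ 232; 3^8 ≡ 37 — none is 1, so 3 is a primitive root.
So 3 is the smallest generator of (Z/233Z)^×.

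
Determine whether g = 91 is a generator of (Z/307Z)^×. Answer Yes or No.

No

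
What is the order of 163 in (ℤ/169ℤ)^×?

Since 163 ∈ (Z/169Z)^×, its order divides φ(169) = φ(13^2) = 13·(13−1) = 156 = 2^2 · 3 · 13.
Divisors of 156: 1, 2, 3, 4, 6, 12, 13, 26, 39, 52, 78, 156.
Compute 163^d (mod 169) for the divisors d until we hit 1:
163^1 ≡ 163
163^2 ≡ 36
163^3 ≡ 122
163^4 ≡ 113
163^6 ≡ 12
163^12 ≡ 144
163^13 ≡ 150
163^26 ≡ 23
163^39 ≡ 70
163^52 ≡ 22
163^78 ≡ 168
163^156 ≡ 1
Hence ord(163) = 156.

156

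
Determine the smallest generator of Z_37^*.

2

φ(37) = 37 − 1 = 36 = 2^2 · 3^2.
g is a primitive root iff g^(36/q) ≢ 1 (mod 37) for each prime q ∈ {2, 3}.
g = 2: 2^18 ≡ 36; 2^12 ≡ 26 — none is 1, so 2 is a primitive root.
So 2 is the smallest generator of (Z/37Z)^×.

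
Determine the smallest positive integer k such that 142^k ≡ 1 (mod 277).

The order of 142 must divide φ(277) = 277 − 1 = 276 = 2^2 · 3 · 23.
Divisors of 276: 1, 2, 3, 4, 6, 12, 23, 46, 69, 92, 138, 276.
Check 142^d mod 277 for each divisor in increasing order:
142^1 ≡ 142 (mod 277)
142^2 ≡ 220 (mod 277)
142^3 ≡ 216 (mod 277)
142^4 ≡ 202 (mod 277)
142^6 ≡ 120 (mod 277)
142^12 ≡ 273 (mod 277)
142^23 ≡ 242 (mod 277)
142^46 ≡ 117 (mod 277)
142^69 ≡ 60 (mod 277)
142^92 ≡ 116 (mod 277)
142^138 ≡ 276 (mod 277)
142^276 ≡ 1 (mod 277) ✓
The smallest such exponent is 276, so the order of 142 is 276.

276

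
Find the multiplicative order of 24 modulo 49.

42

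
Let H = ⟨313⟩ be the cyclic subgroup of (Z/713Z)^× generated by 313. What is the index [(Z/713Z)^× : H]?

2

Since 313 ∈ (Z/713Z)^×, its order divides φ(713) = φ(23·31) = (23−1)·(31−1) = 22·30 = 660 = 2^2 · 3 · 5 · 11.
Divisors of 660: 1, 2, 3, 4, 5, 6, 10, 11, 12, 15, 20, 22, 30, 33, 44, 55, 60, 66, 110, 132, 165, 220, 330, 660.
Test each divisor d:
313^1 ≡ 313
313^2 ≡ 288
313^3 ≡ 306
313^4 ≡ 236
313^5 ≡ 429
313^6 ≡ 233
313^10 ≡ 87
313^11 ≡ 137
313^12 ≡ 101
313^15 ≡ 247
313^20 ≡ 439
313^22 ≡ 231
313^30 ≡ 404
313^33 ≡ 275
313^44 ≡ 599
313^55 ≡ 68
313^60 ≡ 652
313^66 ≡ 47
313^110 ≡ 346
313^132 ≡ 70
313^165 ≡ 712
313^220 ≡ 645
313^330 ≡ 1
The order of 313 is 330, so the subgroup it generates has 330 elements.
[(Z/713Z)^× : ⟨313⟩] = 660/330 = 2.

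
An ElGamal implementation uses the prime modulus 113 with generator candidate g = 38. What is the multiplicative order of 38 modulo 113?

112

The order of 38 must divide φ(113) = 113 − 1 = 112 = 2^4 · 7.
Divisors of 112: 1, 2, 4, 7, 8, 14, 16, 28, 56, 112.
Compute 38^d (mod 113) for the divisors d until we hit 1:
38^1 ≡ 38 (mod 113)
38^2 ≡ 88 (mod 113)
38^4 ≡ 60 (mod 113)
38^7 ≡ 65 (mod 113)
38^8 ≡ 97 (mod 113)
38^14 ≡ 44 (mod 113)
38^16 ≡ 30 (mod 113)
38^28 ≡ 15 (mod 113)
38^56 ≡ 112 (mod 113)
38^112 ≡ 1 (mod 113) ✓
So ord_113(38) = 112.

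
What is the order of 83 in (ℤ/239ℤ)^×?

119

Since 83 ∈ (Z/239Z)^×, its order divides φ(239) = 239 − 1 = 238 = 2 · 7 · 17.
Divisors of 238: 1, 2, 7, 14, 17, 34, 119, 238.
Check 83^d mod 239 for each divisor in increasing order:
83^1 ≡ 83 (mod 239)
83^2 ≡ 197 (mod 239)
83^7 ≡ 166 (mod 239)
83^14 ≡ 71 (mod 239)
83^17 ≡ 98 (mod 239)
83^34 ≡ 44 (mod 239)
83^119 ≡ 1 (mod 239) ✓
Hence ord(83) = 119.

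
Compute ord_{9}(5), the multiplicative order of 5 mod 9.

6

ord(5) | φ(9) = φ(3^2) = 3·(3−1) = 6 = 2 · 3.
Divisors of 6: 1, 2, 3, 6.
Check 5^d mod 9 for each divisor in increasing order:
5^1 ≡ 5 (mod 9)
5^2 ≡ 7 (mod 9)
5^3 ≡ 8 (mod 9)
5^6 ≡ 1 (mod 9) ✓
So ord_9(5) = 6.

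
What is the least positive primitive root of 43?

3

φ(43) = 43 − 1 = 42 = 2 · 3 · 7.
g is a primitive root iff g^(42/q) ≢ 1 (mod 43) for each prime q ∈ {2, 3, 7}.
g = 2: 2^21 ≡ 42; 2^14 ≡ 1 — hits 1, so not a primitive root.
g = 3: 3^21 ≡ 42; 3^14 ≡ 36; 3^6 ≡ 41 — none is 1, so 3 is a primitive root.
So 3 is the smallest generator of (Z/43Z)^×.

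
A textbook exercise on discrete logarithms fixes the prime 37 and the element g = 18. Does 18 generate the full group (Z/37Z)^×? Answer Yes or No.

φ(37) = 37 − 1 = 36 = 2^2 · 3^2.
An element g generates (Z/37Z)^× iff g^(36/q) ≢ 1 (mod 37) for each prime q ∈ {2, 3}.
18^18 ≡ 36 (mod 37)  [q = 2: ≢ 1 ✓]
18^12 ≡ 10 (mod 37)  [q = 3: ≢ 1 ✓]
All checks pass, so 18 has order 36 and is a primitive root modulo 37.

Yes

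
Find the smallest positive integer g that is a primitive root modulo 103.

5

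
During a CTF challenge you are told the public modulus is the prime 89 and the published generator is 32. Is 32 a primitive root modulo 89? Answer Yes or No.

No

φ(89) = 89 − 1 = 88 = 2^3 · 11.
An element g generates (Z/89Z)^× iff g^(88/q) ≢ 1 (mod 89) for each prime q ∈ {2, 11}.
32^44 ≡ 1 (mod 89)  [q = 2: ≡ 1 ✗]
32^8 ≡ 39 (mod 89)  [q = 11: ≢ 1 ✓]
32^44 ≡ 1 shows ord(32) | 44, strictly less than φ(89); not a primitive root.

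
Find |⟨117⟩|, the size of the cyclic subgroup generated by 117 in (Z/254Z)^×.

21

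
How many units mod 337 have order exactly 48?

φ(337) = 337 − 1 = 336 = 2^4 · 3 · 7.
In a cyclic group of order 336, there are φ(d) elements of order d for each divisor d of 336, and zero for non-divisors.
48 = 2^4 · 3 divides 336, and φ(48) = 16.

16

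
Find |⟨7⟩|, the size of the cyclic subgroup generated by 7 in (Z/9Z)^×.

3

By Lagrange's theorem, ord_9(7) divides φ(9) = φ(3^2) = 3·(3−1) = 6 = 2 · 3.
Divisors of 6: 1, 2, 3, 6.
Evaluate successive powers at the divisors of 6:
7^1 ≡ 7 (mod 9)
7^2 ≡ 4 (mod 9)
7^3 ≡ 1 (mod 9) ✓
Hence ord(7) = 3.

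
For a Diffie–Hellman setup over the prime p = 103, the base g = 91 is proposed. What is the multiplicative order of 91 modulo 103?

51

Since 91 ∈ (Z/103Z)^×, its order divides φ(103) = 103 − 1 = 102 = 2 · 3 · 17.
Divisors of 102: 1, 2, 3, 6, 17, 34, 51, 102.
Check 91^d mod 103 for each divisor in increasing order:
91^1 ≡ 91
91^2 ≡ 41
91^3 ≡ 23
91^6 ≡ 14
91^17 ≡ 46
91^34 ≡ 56
91^51 ≡ 1
Hence ord(91) = 51.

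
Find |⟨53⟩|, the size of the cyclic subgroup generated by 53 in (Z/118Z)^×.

29

By Lagrange's theorem, ord_118(53) divides φ(118) = φ(2)·φ(59) = 1·58 = 58 = 2 · 29.
Divisors of 58: 1, 2, 29, 58.
Evaluate successive powers at the divisors of 58:
53^1 ≡ 53 (mod 118)
53^2 ≡ 95 (mod 118)
53^29 ≡ 1 (mod 118) ✓
The smallest such exponent is 29, so the order of 53 is 29.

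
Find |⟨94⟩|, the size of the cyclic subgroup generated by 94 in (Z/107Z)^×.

106

By Lagrange's theorem, ord_107(94) divides φ(107) = 107 − 1 = 106 = 2 · 53.
Divisors of 106: 1, 2, 53, 106.
Compute 94^d (mod 107) for the divisors d until we hit 1:
94^1 ≡ 94 (mod 107)
94^2 ≡ 62 (mod 107)
94^53 ≡ 106 (mod 107)
94^106 ≡ 1 (mod 107) ✓
Therefore the multiplicative order of 94 modulo 107 is 106.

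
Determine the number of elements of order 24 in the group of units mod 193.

φ(193) = 193 − 1 = 192 = 2^6 · 3.
In a cyclic group of order 192, there are φ(d) elements of order d for each divisor d of 192, and zero for non-divisors.
24 = 2^3 · 3 divides 192, and φ(24) = 8.

8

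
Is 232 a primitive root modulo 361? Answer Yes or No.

φ(361) = φ(19^2) = 19·(19−1) = 342 = 2 · 3^2 · 19.
232 is a primitive root mod 361 iff 232^(φ(361)/q) ≢ 1 for every prime q | φ(361), i.e. q ∈ {2, 3, 19}.
232^171 ≡ 1 (mod 361)  [q = 2: ≡ 1 ✗]
232^114 ≡ 68 (mod 361)  [q = 3: ≢ 1 ✓]
232^18 ≡ 58 (mod 361)  [q = 19: ≢ 1 ✓]
Since 232^171 ≡ 1, the order of 232 divides 171 < 342, so 232 is not a primitive root.

No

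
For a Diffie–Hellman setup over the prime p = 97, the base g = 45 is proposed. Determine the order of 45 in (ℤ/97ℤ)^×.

32

The order of 45 must divide φ(97) = 97 − 1 = 96 = 2^5 · 3.
Divisors of 96: 1, 2, 3, 4, 6, 8, 12, 16, 24, 32, 48, 96.
Compute 45^d (mod 97) for the divisors d until we hit 1:
45^1 ≡ 45
45^2 ≡ 85
45^3 ≡ 42
45^4 ≡ 47
45^6 ≡ 18
45^8 ≡ 75
45^12 ≡ 33
45^16 ≡ 96
45^24 ≡ 22
45^32 ≡ 1
So ord_97(45) = 32.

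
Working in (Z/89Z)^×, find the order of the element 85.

22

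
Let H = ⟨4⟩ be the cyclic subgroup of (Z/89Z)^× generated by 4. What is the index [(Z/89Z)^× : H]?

8

By Lagrange's theorem, ord_89(4) divides φ(89) = 89 − 1 = 88 = 2^3 · 11.
Divisors of 88: 1, 2, 4, 8, 11, 22, 44, 88.
Test each divisor d:
4^1 ≡ 4 (mod 89)
4^2 ≡ 16 (mod 89)
4^4 ≡ 78 (mod 89)
4^8 ≡ 32 (mod 89)
4^11 ≡ 1 (mod 89) ✓
Thus |⟨4⟩| = ord(4) = 11.
[(Z/89Z)^× : ⟨4⟩] = 88/11 = 8.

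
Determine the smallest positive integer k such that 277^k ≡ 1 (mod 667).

7

Since 277 ∈ (Z/667Z)^×, its order divides φ(667) = φ(23·29) = (23−1)·(29−1) = 22·28 = 616 = 2^3 · 7 · 11.
Divisors of 616: 1, 2, 4, 7, 8, 11, 14, 22, 28, 44, 56, 77, 88, 154, 308, 616.
Check 277^d mod 667 for each divisor in increasing order:
277^1 ≡ 277
277^2 ≡ 24
277^4 ≡ 576
277^7 ≡ 1
Hence ord(277) = 7.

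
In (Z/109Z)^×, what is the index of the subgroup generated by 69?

1

Since 69 ∈ (Z/109Z)^×, its order divides φ(109) = 109 − 1 = 108 = 2^2 · 3^3.
Divisors of 108: 1, 2, 3, 4, 6, 9, 12, 18, 27, 36, 54, 108.
Compute 69^d (mod 109) for the divisors d until we hit 1:
69^1 ≡ 69 (mod 109)
69^2 ≡ 74 (mod 109)
69^3 ≡ 92 (mod 109)
69^4 ≡ 26 (mod 109)
69^6 ≡ 71 (mod 109)
69^9 ≡ 101 (mod 109)
69^12 ≡ 27 (mod 109)
69^18 ≡ 64 (mod 109)
69^27 ≡ 33 (mod 109)
69^36 ≡ 63 (mod 109)
69^54 ≡ 108 (mod 109)
69^108 ≡ 1 (mod 109) ✓
Thus |⟨69⟩| = ord(69) = 108.
Index = |(Z/109Z)^×| / |⟨69⟩| = 108 / 108 = 1.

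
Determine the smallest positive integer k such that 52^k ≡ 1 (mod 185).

36

By Lagrange's theorem, ord_185(52) divides φ(185) = φ(5·37) = (5−1)·(37−1) = 4·36 = 144 = 2^4 · 3^2.
Divisors of 144: 1, 2, 3, 4, 6, 8, 9, 12, 16, 18, 24, 36, 48, 72, 144.
Compute 52^d (mod 185) for the divisors d until we hit 1:
52^1 ≡ 52
52^2 ≡ 114
52^3 ≡ 8
52^4 ≡ 46
52^6 ≡ 64
52^8 ≡ 81
52^9 ≡ 142
52^12 ≡ 26
52^16 ≡ 86
52^18 ≡ 184
52^24 ≡ 121
52^36 ≡ 1
The smallest such exponent is 36, so the order of 52 is 36.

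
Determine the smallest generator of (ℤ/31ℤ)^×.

φ(31) = 31 − 1 = 30 = 2 · 3 · 5.
Test candidates g = 2, 3, … against the prime factors q ∈ {2, 3, 5} of φ(31): g is a generator iff g^(30/q) ≢ 1 for every such q.
g = 2: 2^15 ≡ 1 — hits 1, so not a primitive root.
g = 3: 3^15 ≡ 30; 3^10 ≡ 25; 3^6 ≡ 16 — none is 1, so 3 is a primitive root.
So 3 is the smallest generator of (Z/31Z)^×.

3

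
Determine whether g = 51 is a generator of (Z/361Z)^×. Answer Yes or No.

Yes

φ(361) = φ(19^2) = 19·(19−1) = 342 = 2 · 3^2 · 19.
Test 51^(342/q) mod 361 for each prime factor q of 342:
51^171 ≡ 360 (mod 361)  [q = 2: ≢ 1 ✓]
51^114 ≡ 68 (mod 361)  [q = 3: ≢ 1 ✓]
51^18 ≡ 229 (mod 361)  [q = 19: ≢ 1 ✓]
Every test exponent gives a nontrivial residue, hence 51 generates the full group.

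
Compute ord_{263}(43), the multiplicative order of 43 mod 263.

131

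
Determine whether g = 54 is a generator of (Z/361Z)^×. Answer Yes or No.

No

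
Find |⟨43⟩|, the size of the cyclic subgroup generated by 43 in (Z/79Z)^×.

The order of 43 must divide φ(79) = 79 − 1 = 78 = 2 · 3 · 13.
Divisors of 78: 1, 2, 3, 6, 13, 26, 39, 78.
Evaluate successive powers at the divisors of 78:
43^1 ≡ 43
43^2 ≡ 32
43^3 ≡ 33
43^6 ≡ 62
43^13 ≡ 24
43^26 ≡ 23
43^39 ≡ 78
43^78 ≡ 1
Hence ord(43) = 78.

78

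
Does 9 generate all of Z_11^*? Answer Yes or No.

No

φ(11) = 11 − 1 = 10 = 2 · 5.
An element g generates (Z/11Z)^× iff g^(10/q) ≢ 1 (mod 11) for each prime q ∈ {2, 5}.
9^5 ≡ 1 (mod 11)  [q = 2: ≡ 1 ✗]
9^2 ≡ 4 (mod 11)  [q = 5: ≢ 1 ✓]
9^5 ≡ 1 shows ord(9) | 5, strictly less than φ(11); not a primitive root.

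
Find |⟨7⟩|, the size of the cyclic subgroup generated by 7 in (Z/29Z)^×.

Since 7 ∈ (Z/29Z)^×, its order divides φ(29) = 29 − 1 = 28 = 2^2 · 7.
Divisors of 28: 1, 2, 4, 7, 14, 28.
Test each divisor d:
7^1 ≡ 7
7^2 ≡ 20
7^4 ≡ 23
7^7 ≡ 1
Hence ord(7) = 7.

7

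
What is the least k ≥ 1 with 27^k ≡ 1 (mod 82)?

The order of 27 must divide φ(82) = φ(2)·φ(41) = 1·40 = 40 = 2^3 · 5.
Divisors of 40: 1, 2, 4, 5, 8, 10, 20, 40.
Test each divisor d:
27^1 ≡ 27
27^2 ≡ 73
27^4 ≡ 81
27^5 ≡ 55
27^8 ≡ 1
The smallest such exponent is 8, so the order of 27 is 8.

8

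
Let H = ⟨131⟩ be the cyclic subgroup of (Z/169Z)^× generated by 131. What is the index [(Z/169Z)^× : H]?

The order of 131 must divide φ(169) = φ(13^2) = 13·(13−1) = 156 = 2^2 · 3 · 13.
Divisors of 156: 1, 2, 3, 4, 6, 12, 13, 26, 39, 52, 78, 156.
Evaluate successive powers at the divisors of 156:
131^1 ≡ 131 (mod 169)
131^2 ≡ 92 (mod 169)
131^3 ≡ 53 (mod 169)
131^4 ≡ 14 (mod 169)
131^6 ≡ 105 (mod 169)
131^12 ≡ 40 (mod 169)
131^13 ≡ 1 (mod 169) ✓
So ord_169(131) = 13, hence |⟨131⟩| = 13.
Index = |(Z/169Z)^×| / |⟨131⟩| = 156 / 13 = 12.

12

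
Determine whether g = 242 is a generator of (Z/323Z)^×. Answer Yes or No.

323 = 17 · 19 is a product of two distinct odd primes, so (Z/323Z)^× ≅ (Z/17Z)^× × (Z/19Z)^× is not cyclic.
No primitive root modulo 323 exists; in particular 242 is not one.

No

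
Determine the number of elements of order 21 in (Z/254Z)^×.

12

φ(254) = φ(2)·φ(127) = 1·126 = 126 = 2 · 3^2 · 7.
Since (Z/254Z)^× is cyclic of order 126, the number of elements of order d is φ(d) when d | 126 and 0 otherwise.
21 = 3 · 7 divides 126, and φ(21) = 12.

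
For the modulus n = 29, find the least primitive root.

φ(29) = 29 − 1 = 28 = 2^2 · 7.
g is a primitive root iff g^(28/q) ≢ 1 (mod 29) for each prime q ∈ {2, 7}.
g = 2: 2^14 ≡ 28; 2^4 ≡ 16 — none is 1, so 2 is a primitive root.
Hence the least primitive root of 29 is 2.

2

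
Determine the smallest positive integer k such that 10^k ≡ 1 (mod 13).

By Lagrange's theorem, ord_13(10) divides φ(13) = 13 − 1 = 12 = 2^2 · 3.
Divisors of 12: 1, 2, 3, 4, 6, 12.
Check 10^d mod 13 for each divisor in increasing order:
10^1 ≡ 10 (mod 13)
10^2 ≡ 9 (mod 13)
10^3 ≡ 12 (mod 13)
10^4 ≡ 3 (mod 13)
10^6 ≡ 1 (mod 13) ✓
So ord_13(10) = 6.

6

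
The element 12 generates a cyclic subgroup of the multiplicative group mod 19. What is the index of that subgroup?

By Lagrange's theorem, ord_19(12) divides φ(19) = 19 − 1 = 18 = 2 · 3^2.
Divisors of 18: 1, 2, 3, 6, 9, 18.
Test each divisor d:
12^1 ≡ 12
12^2 ≡ 11
12^3 ≡ 18
12^6 ≡ 1
So ord_19(12) = 6, hence |⟨12⟩| = 6.
Index = |(Z/19Z)^×| / |⟨12⟩| = 18 / 6 = 3.

3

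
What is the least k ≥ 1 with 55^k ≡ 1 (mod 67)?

33

By Lagrange's theorem, ord_67(55) divides φ(67) = 67 − 1 = 66 = 2 · 3 · 11.
Divisors of 66: 1, 2, 3, 6, 11, 22, 33, 66.
Compute 55^d (mod 67) for the divisors d until we hit 1:
55^1 ≡ 55 (mod 67)
55^2 ≡ 10 (mod 67)
55^3 ≡ 14 (mod 67)
55^6 ≡ 62 (mod 67)
55^11 ≡ 37 (mod 67)
55^22 ≡ 29 (mod 67)
55^33 ≡ 1 (mod 67) ✓
So ord_67(55) = 33.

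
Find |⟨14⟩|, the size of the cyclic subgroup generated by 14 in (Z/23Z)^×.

The order of 14 must divide φ(23) = 23 − 1 = 22 = 2 · 11.
Divisors of 22: 1, 2, 11, 22.
Compute 14^d (mod 23) for the divisors d until we hit 1:
14^1 ≡ 14 (mod 23)
14^2 ≡ 12 (mod 23)
14^11 ≡ 22 (mod 23)
14^22 ≡ 1 (mod 23) ✓
Hence ord(14) = 22.

22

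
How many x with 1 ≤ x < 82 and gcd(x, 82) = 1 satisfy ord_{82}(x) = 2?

1

φ(82) = φ(2)·φ(41) = 1·40 = 40 = 2^3 · 5.
Since (Z/82Z)^× is cyclic of order 40, the number of elements of order d is φ(d) when d | 40 and 0 otherwise.
2 | 40, and φ(2) = 2 − 1 = 1.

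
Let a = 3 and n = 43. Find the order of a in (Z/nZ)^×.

42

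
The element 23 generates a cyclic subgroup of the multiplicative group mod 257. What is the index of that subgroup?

The order of 23 must divide φ(257) = 257 − 1 = 256 = 2^8.
Divisors of 256: 1, 2, 4, 8, 16, 32, 64, 128, 256.
Evaluate successive powers at the divisors of 256:
23^1 ≡ 23
23^2 ≡ 15
23^4 ≡ 225
23^8 ≡ 253
23^16 ≡ 16
23^32 ≡ 256
23^64 ≡ 1
The order of 23 is 64, so the subgroup it generates has 64 elements.
[(Z/257Z)^× : ⟨23⟩] = 256/64 = 4.

4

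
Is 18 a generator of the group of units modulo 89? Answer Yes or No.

φ(89) = 89 − 1 = 88 = 2^3 · 11.
An element g generates (Z/89Z)^× iff g^(88/q) ≢ 1 (mod 89) for each prime q ∈ {2, 11}.
18^44 ≡ 1 (mod 89)  [q = 2: ≡ 1 ✗]
18^8 ≡ 67 (mod 89)  [q = 11: ≢ 1 ✓]
Since 18^44 ≡ 1, the order of 18 divides 44 < 88, so 18 is not a primitive root.

No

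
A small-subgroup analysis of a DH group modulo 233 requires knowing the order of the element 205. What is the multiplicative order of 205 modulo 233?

116

Since 205 ∈ (Z/233Z)^×, its order divides φ(233) = 233 − 1 = 232 = 2^3 · 29.
Divisors of 232: 1, 2, 4, 8, 29, 58, 116, 232.
Test each divisor d:
205^1 ≡ 205 (mod 233)
205^2 ≡ 85 (mod 233)
205^4 ≡ 2 (mod 233)
205^8 ≡ 4 (mod 233)
205^29 ≡ 144 (mod 233)
205^58 ≡ 232 (mod 233)
205^116 ≡ 1 (mod 233) ✓
Hence ord(205) = 116.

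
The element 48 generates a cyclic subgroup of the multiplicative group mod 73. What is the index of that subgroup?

2

ord(48) | φ(73) = 73 − 1 = 72 = 2^3 · 3^2.
Divisors of 72: 1, 2, 3, 4, 6, 8, 9, 12, 18, 24, 36, 72.
Evaluate successive powers at the divisors of 72:
48^1 ≡ 48 (mod 73)
48^2 ≡ 41 (mod 73)
48^3 ≡ 70 (mod 73)
48^4 ≡ 2 (mod 73)
48^6 ≡ 9 (mod 73)
48^8 ≡ 4 (mod 73)
48^9 ≡ 46 (mod 73)
48^12 ≡ 8 (mod 73)
48^18 ≡ 72 (mod 73)
48^24 ≡ 64 (mod 73)
48^36 ≡ 1 (mod 73) ✓
So ord_73(48) = 36, hence |⟨48⟩| = 36.
[(Z/73Z)^× : ⟨48⟩] = 72/36 = 2.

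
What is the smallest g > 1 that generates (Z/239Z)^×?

φ(239) = 239 − 1 = 238 = 2 · 7 · 17.
g is a primitive root iff g^(238/q) ≢ 1 (mod 239) for each prime q ∈ {2, 7, 17}.
g = 2: 2^119 ≡ 1 — hits 1, so not a primitive root.
g = 3: 3^119 ≡ 1 — hits 1, so not a primitive root.
g = 4: 4^119 ≡ 1 — hits 1, so not a primitive root.
g = 5: 5^119 ≡ 1 — hits 1, so not a primitive root.
g = 6: 6^119 ≡ 1 — hits 1, so not a primitive root.
g = 7: 7^119 ≡ 238; 7^34 ≡ 24; 7^14 ≡ 211 — none is 1, so 7 is a primitive root.
So 7 is the smallest generator of (Z/239Z)^×.

7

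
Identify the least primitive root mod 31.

φ(31) = 31 − 1 = 30 = 2 · 3 · 5.
Test candidates g = 2, 3, … against the prime factors q ∈ {2, 3, 5} of φ(31): g is a generator iff g^(30/q) ≢ 1 for every such q.
g = 2: 2^15 ≡ 1 — hits 1, so not a primitive root.
g = 3: 3^15 ≡ 30; 3^10 ≡ 25; 3^6 ≡ 16 — none is 1, so 3 is a primitive root.
So 3 is the smallest generator of (Z/31Z)^×.

3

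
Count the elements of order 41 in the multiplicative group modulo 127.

0

φ(127) = 127 − 1 = 126 = 2 · 3^2 · 7.
Since (Z/127Z)^× is cyclic of order 126, the number of elements of order d is φ(d) when d | 126 and 0 otherwise.
41 does not divide 126, so no element of (Z/127Z)^× has order 41.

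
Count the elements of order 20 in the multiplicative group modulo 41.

φ(41) = 41 − 1 = 40 = 2^3 · 5.
Since (Z/41Z)^× is cyclic of order 40, the number of elements of order d is φ(d) when d | 40 and 0 otherwise.
20 = 2^2 · 5 divides 40, and φ(20) = 8.

8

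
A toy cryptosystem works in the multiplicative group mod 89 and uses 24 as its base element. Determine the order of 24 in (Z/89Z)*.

88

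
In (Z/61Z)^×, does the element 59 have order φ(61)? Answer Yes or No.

φ(61) = 61 − 1 = 60 = 2^2 · 3 · 5.
59 is a primitive root mod 61 iff 59^(φ(61)/q) ≢ 1 for every prime q | φ(61), i.e. q ∈ {2, 3, 5}.
59^30 ≡ 60 (mod 61)  [q = 2: ≢ 1 ✓]
59^20 ≡ 47 (mod 61)  [q = 3: ≢ 1 ✓]
59^12 ≡ 9 (mod 61)  [q = 5: ≢ 1 ✓]
None equal 1, so ord_61(59) = 60: 59 is a primitive root.

Yes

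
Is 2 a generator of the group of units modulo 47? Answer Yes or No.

φ(47) = 47 − 1 = 46 = 2 · 23.
2 is a primitive root mod 47 iff 2^(φ(47)/q) ≢ 1 for every prime q | φ(47), i.e. q ∈ {2, 23}.
2^23 ≡ 1 (mod 47)  [q = 2: ≡ 1 ✗]
2^2 ≡ 4 (mod 47)  [q = 23: ≢ 1 ✓]
2^23 ≡ 1 shows ord(2) | 23, strictly less than φ(47); not a primitive root.

No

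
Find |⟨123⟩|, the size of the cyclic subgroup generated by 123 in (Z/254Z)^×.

14

By Lagrange's theorem, ord_254(123) divides φ(254) = φ(2)·φ(127) = 1·126 = 126 = 2 · 3^2 · 7.
Divisors of 126: 1, 2, 3, 6, 7, 9, 14, 18, 21, 42, 63, 126.
Test each divisor d:
123^1 ≡ 123 (mod 254)
123^2 ≡ 143 (mod 254)
123^3 ≡ 63 (mod 254)
123^6 ≡ 159 (mod 254)
123^7 ≡ 253 (mod 254)
123^9 ≡ 111 (mod 254)
123^14 ≡ 1 (mod 254) ✓
Therefore the multiplicative order of 123 modulo 254 is 14.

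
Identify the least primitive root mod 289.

3

φ(289) = φ(17^2) = 17·(17−1) = 272 = 2^4 · 17.
g is a primitive root iff g^(272/q) ≢ 1 (mod 289) for each prime q ∈ {2, 17}.
g = 2: 2^136 ≡ 1 — hits 1, so not a primitive root.
g = 3: 3^136 ≡ 288; 3^16 ≡ 171 — none is 1, so 3 is a primitive root.
So 3 is the smallest generator of (Z/289Z)^×.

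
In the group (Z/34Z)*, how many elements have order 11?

φ(34) = φ(2)·φ(17) = 1·16 = 16 = 2^4.
Since (Z/34Z)^× is cyclic of order 16, the number of elements of order d is φ(d) when d | 16 and 0 otherwise.
11 does not divide 16, so no element of (Z/34Z)^× has order 11.

0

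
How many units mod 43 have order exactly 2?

1

φ(43) = 43 − 1 = 42 = 2 · 3 · 7.
In a cyclic group of order 42, there are φ(d) elements of order d for each divisor d of 42, and zero for non-divisors.
2 | 42, and φ(2) = 2 − 1 = 1.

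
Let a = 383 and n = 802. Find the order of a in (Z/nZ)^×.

100

Since 383 ∈ (Z/802Z)^×, its order divides φ(802) = φ(2)·φ(401) = 1·400 = 400 = 2^4 · 5^2.
Divisors of 400: 1, 2, 4, 5, 8, 10, 16, 20, 25, 40, 50, 80, 100, 200, 400.
Evaluate successive powers at the divisors of 400:
383^1 ≡ 383
383^2 ≡ 725
383^4 ≡ 315
383^5 ≡ 345
383^8 ≡ 579
383^10 ≡ 329
383^16 ≡ 5
383^20 ≡ 773
383^25 ≡ 421
383^40 ≡ 39
383^50 ≡ 801
383^80 ≡ 719
383^100 ≡ 1
Therefore the multiplicative order of 383 modulo 802 is 100.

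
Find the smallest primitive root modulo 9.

φ(9) = φ(3^2) = 3·(3−1) = 6 = 2 · 3.
g is a primitive root iff g^(6/q) ≢ 1 (mod 9) for each prime q ∈ {2, 3}.
g = 2: 2^3 ≡ 8; 2^2 ≡ 4 — none is 1, so 2 is a primitive root.
The smallest primitive root modulo 9 is 2.

2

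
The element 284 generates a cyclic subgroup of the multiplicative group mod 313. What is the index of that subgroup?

ord(284) | φ(313) = 313 − 1 = 312 = 2^3 · 3 · 13.
Divisors of 312: 1, 2, 3, 4, 6, 8, 12, 13, 24, 26, 39, 52, 78, 104, 156, 312.
Evaluate successive powers at the divisors of 312:
284^1 ≡ 284 (mod 313)
284^2 ≡ 215 (mod 313)
284^3 ≡ 25 (mod 313)
284^4 ≡ 214 (mod 313)
284^6 ≡ 312 (mod 313)
284^8 ≡ 98 (mod 313)
284^12 ≡ 1 (mod 313) ✓
So ord_313(284) = 12, hence |⟨284⟩| = 12.
The index is φ(313) / ord(284) = 312 / 12 = 26.

26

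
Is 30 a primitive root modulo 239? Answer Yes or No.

φ(239) = 239 − 1 = 238 = 2 · 7 · 17.
30 is a primitive root mod 239 iff 30^(φ(239)/q) ≢ 1 for every prime q | φ(239), i.e. q ∈ {2, 7, 17}.
30^119 ≡ 1 (mod 239)  [q = 2: ≡ 1 ✗]
30^34 ≡ 100 (mod 239)  [q = 7: ≢ 1 ✓]
30^14 ≡ 101 (mod 239)  [q = 17: ≢ 1 ✓]
Since 30^119 ≡ 1, the order of 30 divides 119 < 238, so 30 is not a primitive root.

No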